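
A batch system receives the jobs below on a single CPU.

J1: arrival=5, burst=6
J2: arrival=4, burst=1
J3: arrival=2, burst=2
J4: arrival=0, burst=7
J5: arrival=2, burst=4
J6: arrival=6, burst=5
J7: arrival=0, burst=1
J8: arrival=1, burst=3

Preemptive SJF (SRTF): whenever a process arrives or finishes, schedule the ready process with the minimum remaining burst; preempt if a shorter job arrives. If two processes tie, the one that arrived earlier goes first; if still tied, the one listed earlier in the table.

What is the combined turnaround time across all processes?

Timeline: | J7 0-1 | J8 1-4 | J2 4-5 | J3 5-7 | J5 7-11 | J6 11-16 | J1 16-22 | J4 22-29 |
Completion: J1=22  J2=5  J3=7  J4=29  J5=11  J6=16  J7=1  J8=4
Turnaround = completion − arrival: J1=17, J2=1, J3=5, J4=29, J5=9, J6=10, J7=1, J8=3
Total turnaround = 17 + 1 + 5 + 29 + 9 + 10 + 1 + 3 = 75

75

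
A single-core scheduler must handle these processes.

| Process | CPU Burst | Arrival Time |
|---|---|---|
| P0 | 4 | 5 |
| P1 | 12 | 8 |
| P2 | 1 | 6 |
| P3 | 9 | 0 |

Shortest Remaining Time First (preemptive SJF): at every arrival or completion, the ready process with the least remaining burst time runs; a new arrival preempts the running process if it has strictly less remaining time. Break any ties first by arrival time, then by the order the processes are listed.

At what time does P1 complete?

26

Schedule: | P3 0-6 | P2 6-7 | P3 7-10 | P0 10-14 | P1 14-26 |
Completion: P0=14  P1=26  P2=7  P3=10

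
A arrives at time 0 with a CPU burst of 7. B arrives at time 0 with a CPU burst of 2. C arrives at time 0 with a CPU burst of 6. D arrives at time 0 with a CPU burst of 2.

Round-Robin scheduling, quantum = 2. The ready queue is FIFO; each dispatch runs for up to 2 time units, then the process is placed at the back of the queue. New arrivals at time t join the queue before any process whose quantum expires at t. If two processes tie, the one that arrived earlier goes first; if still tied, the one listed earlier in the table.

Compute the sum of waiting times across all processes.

28

Timeline: | A 0-2 | B 2-4 | C 4-6 | D 6-8 | A 8-10 | C 10-12 | A 12-14 | C 14-16 | A 16-17 |
Completion: A=17  B=4  C=16  D=8
Turnaround (C−A): A=17  B=4  C=16  D=8
Waiting = turnaround − burst: A=10, B=2, C=10, D=6
Total waiting = 10 + 2 + 10 + 6 = 28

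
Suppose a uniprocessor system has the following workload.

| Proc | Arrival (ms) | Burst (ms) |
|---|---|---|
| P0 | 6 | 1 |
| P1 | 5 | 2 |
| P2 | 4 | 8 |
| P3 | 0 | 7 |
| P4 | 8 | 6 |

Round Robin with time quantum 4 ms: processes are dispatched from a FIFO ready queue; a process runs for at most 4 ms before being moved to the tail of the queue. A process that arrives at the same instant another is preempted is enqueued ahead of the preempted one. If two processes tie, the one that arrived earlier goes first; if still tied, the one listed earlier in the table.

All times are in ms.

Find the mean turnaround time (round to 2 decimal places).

12.20

Timeline: | P3 0-4 | P2 4-8 | P3 8-11 | P1 11-13 | P0 13-14 | P4 14-18 | P2 18-22 | P4 22-24 |
Completion: P0=14  P1=13  P2=22  P3=11  P4=24
Turnaround (C−A): P0=8  P1=8  P2=18  P3=11  P4=16
Turnaround times: P0=8, P1=8, P2=18, P3=11, P4=16
Average turnaround = (8+8+18+11+16) / 5 = 61/5 = 12.20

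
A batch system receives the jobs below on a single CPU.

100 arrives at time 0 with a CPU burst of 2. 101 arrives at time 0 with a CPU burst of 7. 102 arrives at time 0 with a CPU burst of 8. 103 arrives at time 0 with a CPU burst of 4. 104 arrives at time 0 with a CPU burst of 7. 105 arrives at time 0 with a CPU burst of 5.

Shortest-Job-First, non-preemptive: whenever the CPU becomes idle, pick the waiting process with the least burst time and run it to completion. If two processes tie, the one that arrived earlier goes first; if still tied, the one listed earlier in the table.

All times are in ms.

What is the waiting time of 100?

Schedule: | 100 0-2 | 103 2-6 | 105 6-11 | 101 11-18 | 104 18-25 | 102 25-33 |
Completion: 100=2  101=18  102=33  103=6  104=25  105=11
Turnaround (C−A): 100=2  101=18  102=33  103=6  104=25  105=11
Waiting(100) = turnaround − burst = 2 − 2 = 0

0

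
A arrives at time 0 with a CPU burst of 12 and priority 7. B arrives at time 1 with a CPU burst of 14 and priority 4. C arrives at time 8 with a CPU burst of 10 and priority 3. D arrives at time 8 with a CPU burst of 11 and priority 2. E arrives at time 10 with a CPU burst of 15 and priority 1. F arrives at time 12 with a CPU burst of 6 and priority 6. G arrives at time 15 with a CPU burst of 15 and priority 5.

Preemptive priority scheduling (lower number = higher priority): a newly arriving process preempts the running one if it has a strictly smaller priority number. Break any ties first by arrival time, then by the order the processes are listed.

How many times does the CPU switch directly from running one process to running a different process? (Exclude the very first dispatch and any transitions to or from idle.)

9

Gantt: | A 0-1 | B 1-8 | D 8-10 | E 10-25 | D 25-34 | C 34-44 | B 44-51 | G 51-66 | F 66-72 | A 72-83 |
Completion: A=83  B=51  C=44  D=34  E=25  F=72  G=66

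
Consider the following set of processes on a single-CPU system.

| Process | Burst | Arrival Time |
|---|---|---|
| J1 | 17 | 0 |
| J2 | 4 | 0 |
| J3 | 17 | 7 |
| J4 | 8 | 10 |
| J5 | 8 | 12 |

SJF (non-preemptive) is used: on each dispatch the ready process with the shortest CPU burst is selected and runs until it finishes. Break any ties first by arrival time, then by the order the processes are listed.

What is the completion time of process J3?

Timeline: | J2 0-4 | J1 4-21 | J4 21-29 | J5 29-37 | J3 37-54 |
Completion: J1=21  J2=4  J3=54  J4=29  J5=37

54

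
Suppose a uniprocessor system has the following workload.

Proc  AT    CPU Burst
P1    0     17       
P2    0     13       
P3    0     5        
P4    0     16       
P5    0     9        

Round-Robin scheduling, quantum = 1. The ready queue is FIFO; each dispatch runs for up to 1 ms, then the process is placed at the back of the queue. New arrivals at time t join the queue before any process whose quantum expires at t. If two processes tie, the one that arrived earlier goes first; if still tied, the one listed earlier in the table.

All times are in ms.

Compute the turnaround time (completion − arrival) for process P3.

23

Timeline: | P1 0-1 | P2 1-2 | P3 2-3 | P4 3-4 | P5 4-5 | P1 5-6 | P2 6-7 | P3 7-8 | P4 8-9 | P5 9-10 | P1 10-11 | P2 11-12 | P3 12-13 | P4 13-14 | P5 14-15 | P1 15-16 | P2 16-17 | P3 17-18 | P4 18-19 | P5 19-20 | P1 20-21 | P2 21-22 | P3 22-23 | P4 23-24 | P5 24-25 | P1 25-26 | P2 26-27 | P4 27-28 | P5 28-29 | P1 29-30 | P2 30-31 | P4 31-32 | P5 32-33 | P1 33-34 | P2 34-35 | P4 35-36 | P5 36-37 | P1 37-38 | P2 38-39 | P4 39-40 | P5 40-41 | P1 41-42 | P2 42-43 | P4 43-44 | P1 44-45 | P2 45-46 | P4 46-47 | P1 47-48 | P2 48-49 | P4 49-50 | P1 50-51 | P2 51-52 | P4 52-53 | P1 53-54 | P4 54-55 | P1 55-56 | P4 56-57 | P1 57-58 | P4 58-59 | P1 59-60 |
Completion: P1=60  P2=52  P3=23  P4=59  P5=41
Turnaround(P3) = completion − arrival = 23 − 0 = 23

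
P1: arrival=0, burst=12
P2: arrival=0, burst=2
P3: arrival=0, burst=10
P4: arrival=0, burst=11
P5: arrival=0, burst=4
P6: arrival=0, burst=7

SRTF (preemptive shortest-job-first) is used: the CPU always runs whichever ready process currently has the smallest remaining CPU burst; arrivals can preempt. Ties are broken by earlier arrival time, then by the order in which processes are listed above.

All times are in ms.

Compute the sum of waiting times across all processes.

Timeline: | P2 0-2 | P5 2-6 | P6 6-13 | P3 13-23 | P4 23-34 | P1 34-46 |
Completion: P1=46  P2=2  P3=23  P4=34  P5=6  P6=13
Waiting = turnaround − burst: P1=34, P2=0, P3=13, P4=23, P5=2, P6=6
Total waiting = 34 + 0 + 13 + 23 + 2 + 6 = 78

78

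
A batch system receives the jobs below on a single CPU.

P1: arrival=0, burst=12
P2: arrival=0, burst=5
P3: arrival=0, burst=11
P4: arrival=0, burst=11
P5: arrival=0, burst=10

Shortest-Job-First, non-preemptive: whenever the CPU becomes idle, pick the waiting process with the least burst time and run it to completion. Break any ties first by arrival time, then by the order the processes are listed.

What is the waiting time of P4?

Gantt: | P2 0-5 | P5 5-15 | P3 15-26 | P4 26-37 | P1 37-49 |
Completion: P1=49  P2=5  P3=26  P4=37  P5=15
Waiting(P4) = turnaround − burst = 37 − 11 = 26

26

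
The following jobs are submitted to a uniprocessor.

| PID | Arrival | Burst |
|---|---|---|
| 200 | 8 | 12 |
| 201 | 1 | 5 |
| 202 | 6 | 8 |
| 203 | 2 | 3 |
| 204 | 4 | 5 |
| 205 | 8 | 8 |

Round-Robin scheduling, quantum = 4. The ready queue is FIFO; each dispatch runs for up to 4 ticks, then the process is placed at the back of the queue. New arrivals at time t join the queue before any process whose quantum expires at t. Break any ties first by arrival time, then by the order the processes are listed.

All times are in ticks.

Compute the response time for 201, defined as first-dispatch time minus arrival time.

Timeline: | idle 0-1 | 201 1-5 | 203 5-8 | 204 8-12 | 201 12-13 | 202 13-17 | 200 17-21 | 205 21-25 | 204 25-26 | 202 26-30 | 200 30-34 | 205 34-38 | 200 38-42 |
Completion: 200=42  201=13  202=30  203=8  204=26  205=38
Turnaround (C−A): 200=34  201=12  202=24  203=6  204=22  205=30
Response(201) = first start − arrival = 1 − 1 = 0

0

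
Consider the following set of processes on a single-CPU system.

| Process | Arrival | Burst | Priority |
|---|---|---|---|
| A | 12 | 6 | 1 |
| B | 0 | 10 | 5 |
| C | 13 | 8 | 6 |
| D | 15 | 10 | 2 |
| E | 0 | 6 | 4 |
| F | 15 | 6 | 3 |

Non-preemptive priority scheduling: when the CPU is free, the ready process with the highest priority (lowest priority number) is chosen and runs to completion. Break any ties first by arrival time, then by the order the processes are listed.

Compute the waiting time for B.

6

Gantt: | E 0-6 | B 6-16 | A 16-22 | D 22-32 | F 32-38 | C 38-46 |
Completion: A=22  B=16  C=46  D=32  E=6  F=38
Turnaround (C−A): A=10  B=16  C=33  D=17  E=6  F=23
Waiting(B) = turnaround − burst = 16 − 10 = 6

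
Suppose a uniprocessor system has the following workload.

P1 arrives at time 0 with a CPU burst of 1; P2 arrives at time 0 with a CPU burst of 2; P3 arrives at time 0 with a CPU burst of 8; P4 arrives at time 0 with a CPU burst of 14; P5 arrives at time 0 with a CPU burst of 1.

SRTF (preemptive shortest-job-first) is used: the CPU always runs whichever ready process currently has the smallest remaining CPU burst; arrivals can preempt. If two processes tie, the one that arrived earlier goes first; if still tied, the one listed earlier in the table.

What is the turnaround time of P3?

Gantt: | P1 0-1 | P5 1-2 | P2 2-4 | P3 4-12 | P4 12-26 |
Completion: P1=1  P2=4  P3=12  P4=26  P5=2
Turnaround(P3) = completion − arrival = 12 − 0 = 12

12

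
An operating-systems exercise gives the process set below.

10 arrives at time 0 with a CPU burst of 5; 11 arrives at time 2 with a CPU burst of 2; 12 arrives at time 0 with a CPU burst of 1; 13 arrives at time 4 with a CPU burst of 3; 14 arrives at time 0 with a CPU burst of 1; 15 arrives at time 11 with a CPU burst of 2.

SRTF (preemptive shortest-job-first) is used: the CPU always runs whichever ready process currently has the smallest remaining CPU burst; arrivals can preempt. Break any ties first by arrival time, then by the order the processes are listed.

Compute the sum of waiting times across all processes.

Schedule: | 12 0-1 | 14 1-2 | 11 2-4 | 13 4-7 | 10 7-12 | 15 12-14 |
Completion: 10=12  11=4  12=1  13=7  14=2  15=14
Turnaround (C−A): 10=12  11=2  12=1  13=3  14=2  15=3
Waiting = turnaround − burst: 10=7, 11=0, 12=0, 13=0, 14=1, 15=1
Total waiting = 7 + 0 + 0 + 0 + 1 + 1 = 9

9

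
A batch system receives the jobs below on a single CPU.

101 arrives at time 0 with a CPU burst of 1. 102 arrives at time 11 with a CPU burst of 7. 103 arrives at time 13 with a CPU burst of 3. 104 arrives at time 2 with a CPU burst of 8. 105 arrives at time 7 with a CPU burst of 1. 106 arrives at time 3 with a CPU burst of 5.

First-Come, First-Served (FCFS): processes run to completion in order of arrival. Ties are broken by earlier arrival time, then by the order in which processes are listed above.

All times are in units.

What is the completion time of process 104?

10

Gantt: | 101 0-1 | idle 1-2 | 104 2-10 | 106 10-15 | 105 15-16 | 102 16-23 | 103 23-26 |
Completion: 101=1  102=23  103=26  104=10  105=16  106=15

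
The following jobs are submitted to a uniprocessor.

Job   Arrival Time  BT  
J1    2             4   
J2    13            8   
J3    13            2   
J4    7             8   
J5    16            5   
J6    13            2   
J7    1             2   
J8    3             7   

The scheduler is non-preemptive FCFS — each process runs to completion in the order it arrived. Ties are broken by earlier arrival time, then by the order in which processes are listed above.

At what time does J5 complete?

Gantt: | idle 0-1 | J7 1-3 | J1 3-7 | J8 7-14 | J4 14-22 | J2 22-30 | J3 30-32 | J6 32-34 | J5 34-39 |
Completion: J1=7  J2=30  J3=32  J4=22  J5=39  J6=34  J7=3  J8=14

39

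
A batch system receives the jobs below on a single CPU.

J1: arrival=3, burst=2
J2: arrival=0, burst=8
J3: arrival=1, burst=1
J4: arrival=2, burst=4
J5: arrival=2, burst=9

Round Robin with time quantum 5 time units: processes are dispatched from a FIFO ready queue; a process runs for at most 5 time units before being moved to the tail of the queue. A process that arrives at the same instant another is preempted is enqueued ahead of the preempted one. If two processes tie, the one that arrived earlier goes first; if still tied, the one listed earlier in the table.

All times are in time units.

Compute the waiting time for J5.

13

Schedule: | J2 0-5 | J3 5-6 | J4 6-10 | J5 10-15 | J1 15-17 | J2 17-20 | J5 20-24 |
Completion: J1=17  J2=20  J3=6  J4=10  J5=24
Waiting(J5) = turnaround − burst = 22 − 9 = 13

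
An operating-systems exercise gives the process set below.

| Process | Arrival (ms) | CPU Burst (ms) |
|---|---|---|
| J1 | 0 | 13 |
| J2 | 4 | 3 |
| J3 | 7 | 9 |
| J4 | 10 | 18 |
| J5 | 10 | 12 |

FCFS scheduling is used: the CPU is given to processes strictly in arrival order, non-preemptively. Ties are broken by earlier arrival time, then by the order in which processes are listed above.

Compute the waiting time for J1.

0

Gantt: | J1 0-13 | J2 13-16 | J3 16-25 | J4 25-43 | J5 43-55 |
Completion: J1=13  J2=16  J3=25  J4=43  J5=55
Waiting(J1) = turnaround − burst = 13 − 13 = 0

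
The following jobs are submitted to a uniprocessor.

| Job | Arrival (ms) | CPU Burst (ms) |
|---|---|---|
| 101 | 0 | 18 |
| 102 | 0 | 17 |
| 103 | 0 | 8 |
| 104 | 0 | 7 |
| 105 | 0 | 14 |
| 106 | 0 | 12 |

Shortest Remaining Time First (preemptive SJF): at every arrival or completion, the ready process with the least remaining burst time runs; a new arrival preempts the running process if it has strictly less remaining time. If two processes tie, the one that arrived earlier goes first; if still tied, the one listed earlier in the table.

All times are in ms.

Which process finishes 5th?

Timeline: | 104 0-7 | 103 7-15 | 106 15-27 | 105 27-41 | 102 41-58 | 101 58-76 |
Completion: 101=76  102=58  103=15  104=7  105=41  106=27
Finish order: 104 → 103 → 106 → 105 → 102 → 101

102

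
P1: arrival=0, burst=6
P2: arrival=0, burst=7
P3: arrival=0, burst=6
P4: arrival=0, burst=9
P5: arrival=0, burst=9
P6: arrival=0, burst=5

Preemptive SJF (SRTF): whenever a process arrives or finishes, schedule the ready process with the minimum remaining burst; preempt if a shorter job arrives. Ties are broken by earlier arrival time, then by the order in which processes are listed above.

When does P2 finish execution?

24

Timeline: | P6 0-5 | P1 5-11 | P3 11-17 | P2 17-24 | P4 24-33 | P5 33-42 |
Completion: P1=11  P2=24  P3=17  P4=33  P5=42  P6=5
Turnaround (C−A): P1=11  P2=24  P3=17  P4=33  P5=42  P6=5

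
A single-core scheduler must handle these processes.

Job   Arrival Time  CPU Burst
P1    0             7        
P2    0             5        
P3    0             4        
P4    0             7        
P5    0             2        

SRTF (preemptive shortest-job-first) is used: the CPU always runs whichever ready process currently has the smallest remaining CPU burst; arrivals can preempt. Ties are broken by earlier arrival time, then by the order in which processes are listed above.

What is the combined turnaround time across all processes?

Timeline: | P5 0-2 | P3 2-6 | P2 6-11 | P1 11-18 | P4 18-25 |
Completion: P1=18  P2=11  P3=6  P4=25  P5=2
Turnaround (C−A): P1=18  P2=11  P3=6  P4=25  P5=2
Turnaround = completion − arrival: P1=18, P2=11, P3=6, P4=25, P5=2
Total turnaround = 18 + 11 + 6 + 25 + 2 = 62

62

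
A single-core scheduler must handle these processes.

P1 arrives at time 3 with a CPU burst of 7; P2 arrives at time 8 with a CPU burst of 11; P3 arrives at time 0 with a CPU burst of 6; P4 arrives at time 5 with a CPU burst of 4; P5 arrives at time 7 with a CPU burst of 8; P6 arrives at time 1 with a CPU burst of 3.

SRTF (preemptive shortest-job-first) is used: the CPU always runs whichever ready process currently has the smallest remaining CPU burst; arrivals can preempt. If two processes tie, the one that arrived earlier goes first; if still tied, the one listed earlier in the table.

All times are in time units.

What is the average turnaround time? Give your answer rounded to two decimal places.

Gantt: | P3 0-1 | P6 1-4 | P3 4-9 | P4 9-13 | P1 13-20 | P5 20-28 | P2 28-39 |
Completion: P1=20  P2=39  P3=9  P4=13  P5=28  P6=4
Turnaround (C−A): P1=17  P2=31  P3=9  P4=8  P5=21  P6=3
Turnaround times: P1=17, P2=31, P3=9, P4=8, P5=21, P6=3
Average turnaround = (17+31+9+8+21+3) / 6 = 89/6 = 14.83

14.83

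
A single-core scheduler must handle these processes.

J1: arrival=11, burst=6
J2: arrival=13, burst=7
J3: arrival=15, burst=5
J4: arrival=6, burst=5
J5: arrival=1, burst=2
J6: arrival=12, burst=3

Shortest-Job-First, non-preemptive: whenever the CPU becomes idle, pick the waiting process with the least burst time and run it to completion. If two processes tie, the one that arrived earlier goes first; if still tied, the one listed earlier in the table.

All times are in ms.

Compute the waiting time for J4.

Gantt: | idle 0-1 | J5 1-3 | idle 3-6 | J4 6-11 | J1 11-17 | J6 17-20 | J3 20-25 | J2 25-32 |
Completion: J1=17  J2=32  J3=25  J4=11  J5=3  J6=20
Turnaround (C−A): J1=6  J2=19  J3=10  J4=5  J5=2  J6=8
Waiting(J4) = turnaround − burst = 5 − 5 = 0

0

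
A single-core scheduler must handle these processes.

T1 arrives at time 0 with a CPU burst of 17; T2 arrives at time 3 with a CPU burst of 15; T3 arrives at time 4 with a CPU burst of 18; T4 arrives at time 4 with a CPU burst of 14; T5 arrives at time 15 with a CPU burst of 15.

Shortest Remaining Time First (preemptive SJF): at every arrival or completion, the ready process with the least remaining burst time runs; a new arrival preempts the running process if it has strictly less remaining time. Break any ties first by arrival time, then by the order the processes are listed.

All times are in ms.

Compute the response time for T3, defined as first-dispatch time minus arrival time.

57

Gantt: | T1 0-17 | T4 17-31 | T2 31-46 | T5 46-61 | T3 61-79 |
Completion: T1=17  T2=46  T3=79  T4=31  T5=61
Turnaround (C−A): T1=17  T2=43  T3=75  T4=27  T5=46
Response(T3) = first start − arrival = 61 − 4 = 57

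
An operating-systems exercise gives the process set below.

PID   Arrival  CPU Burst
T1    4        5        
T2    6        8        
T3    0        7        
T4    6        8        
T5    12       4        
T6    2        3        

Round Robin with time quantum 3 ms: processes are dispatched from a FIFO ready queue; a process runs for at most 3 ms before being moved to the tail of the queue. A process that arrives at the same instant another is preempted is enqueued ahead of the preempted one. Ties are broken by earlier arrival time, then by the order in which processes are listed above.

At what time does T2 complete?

Gantt: | T3 0-3 | T6 3-6 | T3 6-9 | T1 9-12 | T2 12-15 | T4 15-18 | T3 18-19 | T5 19-22 | T1 22-24 | T2 24-27 | T4 27-30 | T5 30-31 | T2 31-33 | T4 33-35 |
Completion: T1=24  T2=33  T3=19  T4=35  T5=31  T6=6

33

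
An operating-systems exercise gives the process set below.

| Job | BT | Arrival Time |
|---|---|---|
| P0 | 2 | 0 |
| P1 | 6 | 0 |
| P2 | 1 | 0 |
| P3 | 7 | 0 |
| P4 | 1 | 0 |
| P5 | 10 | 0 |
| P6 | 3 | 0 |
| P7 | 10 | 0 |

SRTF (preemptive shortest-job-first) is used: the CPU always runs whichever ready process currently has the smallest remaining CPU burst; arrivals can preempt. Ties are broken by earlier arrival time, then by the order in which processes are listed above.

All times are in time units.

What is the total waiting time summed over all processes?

Timeline: | P2 0-1 | P4 1-2 | P0 2-4 | P6 4-7 | P1 7-13 | P3 13-20 | P5 20-30 | P7 30-40 |
Completion: P0=4  P1=13  P2=1  P3=20  P4=2  P5=30  P6=7  P7=40
Turnaround (C−A): P0=4  P1=13  P2=1  P3=20  P4=2  P5=30  P6=7  P7=40
Waiting = turnaround − burst: P0=2, P1=7, P2=0, P3=13, P4=1, P5=20, P6=4, P7=30
Total waiting = 2 + 7 + 0 + 13 + 1 + 20 + 4 + 30 = 77

77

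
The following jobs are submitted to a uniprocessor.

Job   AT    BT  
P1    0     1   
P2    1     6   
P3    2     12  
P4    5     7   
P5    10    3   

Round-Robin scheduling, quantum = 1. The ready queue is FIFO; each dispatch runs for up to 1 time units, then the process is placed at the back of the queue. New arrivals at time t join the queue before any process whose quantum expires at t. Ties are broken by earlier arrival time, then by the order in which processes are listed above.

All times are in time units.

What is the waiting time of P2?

9

Gantt: | P1 0-1 | P2 1-2 | P3 2-3 | P2 3-4 | P3 4-5 | P2 5-6 | P4 6-7 | P3 7-8 | P2 8-9 | P4 9-10 | P3 10-11 | P2 11-12 | P5 12-13 | P4 13-14 | P3 14-15 | P2 15-16 | P5 16-17 | P4 17-18 | P3 18-19 | P5 19-20 | P4 20-21 | P3 21-22 | P4 22-23 | P3 23-24 | P4 24-25 | P3 25-29 |
Completion: P1=1  P2=16  P3=29  P4=25  P5=20
Turnaround (C−A): P1=1  P2=15  P3=27  P4=20  P5=10
Waiting(P2) = turnaround − burst = 15 − 6 = 9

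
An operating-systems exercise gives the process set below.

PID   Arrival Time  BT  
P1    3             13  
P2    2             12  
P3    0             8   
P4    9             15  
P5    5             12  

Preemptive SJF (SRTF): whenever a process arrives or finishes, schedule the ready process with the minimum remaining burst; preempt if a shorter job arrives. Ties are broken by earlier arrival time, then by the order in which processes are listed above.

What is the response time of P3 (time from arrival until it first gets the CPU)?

Gantt: | P3 0-8 | P2 8-20 | P5 20-32 | P1 32-45 | P4 45-60 |
Completion: P1=45  P2=20  P3=8  P4=60  P5=32
Turnaround (C−A): P1=42  P2=18  P3=8  P4=51  P5=27
Response(P3) = first start − arrival = 0 − 0 = 0

0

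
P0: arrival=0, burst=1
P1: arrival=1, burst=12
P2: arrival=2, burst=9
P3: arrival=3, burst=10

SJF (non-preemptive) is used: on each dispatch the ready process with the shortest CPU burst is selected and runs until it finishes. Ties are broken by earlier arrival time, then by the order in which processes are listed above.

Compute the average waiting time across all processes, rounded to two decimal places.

7.50

Schedule: | P0 0-1 | P1 1-13 | P2 13-22 | P3 22-32 |
Completion: P0=1  P1=13  P2=22  P3=32
Waiting times: P0=0, P1=0, P2=11, P3=19
Average waiting = (0+0+11+19) / 4 = 30/4 = 7.50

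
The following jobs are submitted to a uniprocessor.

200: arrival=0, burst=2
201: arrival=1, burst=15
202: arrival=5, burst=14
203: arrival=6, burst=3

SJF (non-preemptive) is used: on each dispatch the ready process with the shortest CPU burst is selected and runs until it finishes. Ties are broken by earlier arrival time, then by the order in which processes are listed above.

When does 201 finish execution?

17

Schedule: | 200 0-2 | 201 2-17 | 203 17-20 | 202 20-34 |
Completion: 200=2  201=17  202=34  203=20
Turnaround (C−A): 200=2  201=16  202=29  203=14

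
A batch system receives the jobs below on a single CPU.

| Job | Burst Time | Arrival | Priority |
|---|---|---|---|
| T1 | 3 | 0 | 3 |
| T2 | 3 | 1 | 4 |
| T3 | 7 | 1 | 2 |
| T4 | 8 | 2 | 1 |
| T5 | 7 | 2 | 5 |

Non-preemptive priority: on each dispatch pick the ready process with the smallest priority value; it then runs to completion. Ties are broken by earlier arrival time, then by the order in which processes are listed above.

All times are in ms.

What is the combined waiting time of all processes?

Timeline: | T1 0-3 | T4 3-11 | T3 11-18 | T2 18-21 | T5 21-28 |
Completion: T1=3  T2=21  T3=18  T4=11  T5=28
Turnaround (C−A): T1=3  T2=20  T3=17  T4=9  T5=26
Waiting = turnaround − burst: T1=0, T2=17, T3=10, T4=1, T5=19
Total waiting = 0 + 17 + 10 + 1 + 19 = 47

47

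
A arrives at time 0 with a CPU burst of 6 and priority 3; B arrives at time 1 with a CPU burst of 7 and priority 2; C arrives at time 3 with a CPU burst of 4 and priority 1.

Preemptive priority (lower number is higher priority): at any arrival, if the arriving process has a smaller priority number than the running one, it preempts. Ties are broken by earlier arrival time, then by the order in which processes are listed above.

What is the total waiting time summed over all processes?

15

Timeline: | A 0-1 | B 1-3 | C 3-7 | B 7-12 | A 12-17 |
Completion: A=17  B=12  C=7
Waiting = turnaround − burst: A=11, B=4, C=0
Total waiting = 11 + 4 + 0 = 15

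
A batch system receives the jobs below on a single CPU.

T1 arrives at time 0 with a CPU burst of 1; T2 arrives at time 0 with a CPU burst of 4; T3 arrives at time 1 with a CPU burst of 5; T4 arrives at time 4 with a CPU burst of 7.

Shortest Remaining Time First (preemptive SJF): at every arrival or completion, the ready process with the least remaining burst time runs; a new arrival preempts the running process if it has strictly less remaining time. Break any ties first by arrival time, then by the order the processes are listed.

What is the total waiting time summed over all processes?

Gantt: | T1 0-1 | T2 1-5 | T3 5-10 | T4 10-17 |
Completion: T1=1  T2=5  T3=10  T4=17
Waiting = turnaround − burst: T1=0, T2=1, T3=4, T4=6
Total waiting = 0 + 1 + 4 + 6 = 11

11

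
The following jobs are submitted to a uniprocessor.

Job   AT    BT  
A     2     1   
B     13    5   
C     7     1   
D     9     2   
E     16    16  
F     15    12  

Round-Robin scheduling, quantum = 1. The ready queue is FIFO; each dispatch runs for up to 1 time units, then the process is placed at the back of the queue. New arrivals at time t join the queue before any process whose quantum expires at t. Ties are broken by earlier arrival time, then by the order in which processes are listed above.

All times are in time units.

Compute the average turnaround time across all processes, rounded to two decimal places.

11.67

Gantt: | idle 0-2 | A 2-3 | idle 3-7 | C 7-8 | idle 8-9 | D 9-11 | idle 11-13 | B 13-15 | F 15-16 | B 16-17 | E 17-18 | F 18-19 | B 19-20 | E 20-21 | F 21-22 | B 22-23 | E 23-24 | F 24-25 | E 25-26 | F 26-27 | E 27-28 | F 28-29 | E 29-30 | F 30-31 | E 31-32 | F 32-33 | E 33-34 | F 34-35 | E 35-36 | F 36-37 | E 37-38 | F 38-39 | E 39-40 | F 40-41 | E 41-46 |
Completion: A=3  B=23  C=8  D=11  E=46  F=41
Turnaround (C−A): A=1  B=10  C=1  D=2  E=30  F=26
Turnaround times: A=1, B=10, C=1, D=2, E=30, F=26
Average turnaround = (1+10+1+2+30+26) / 6 = 70/6 = 11.67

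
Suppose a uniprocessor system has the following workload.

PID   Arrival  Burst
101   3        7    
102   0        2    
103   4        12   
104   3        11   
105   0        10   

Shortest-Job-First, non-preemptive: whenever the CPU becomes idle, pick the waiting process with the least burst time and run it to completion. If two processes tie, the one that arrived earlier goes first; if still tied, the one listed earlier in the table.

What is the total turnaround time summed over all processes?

95

Schedule: | 102 0-2 | 105 2-12 | 101 12-19 | 104 19-30 | 103 30-42 |
Completion: 101=19  102=2  103=42  104=30  105=12
Turnaround (C−A): 101=16  102=2  103=38  104=27  105=12
Turnaround = completion − arrival: 101=16, 102=2, 103=38, 104=27, 105=12
Total turnaround = 16 + 2 + 38 + 27 + 12 = 95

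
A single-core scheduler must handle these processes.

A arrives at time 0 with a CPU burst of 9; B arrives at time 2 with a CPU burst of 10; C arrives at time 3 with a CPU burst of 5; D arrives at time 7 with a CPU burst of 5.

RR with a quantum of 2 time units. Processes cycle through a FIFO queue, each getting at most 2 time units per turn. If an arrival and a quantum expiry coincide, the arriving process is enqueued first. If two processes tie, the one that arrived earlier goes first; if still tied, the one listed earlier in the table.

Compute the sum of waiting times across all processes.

Schedule: | A 0-2 | B 2-4 | A 4-6 | C 6-8 | B 8-10 | A 10-12 | D 12-14 | C 14-16 | B 16-18 | A 18-20 | D 20-22 | C 22-23 | B 23-25 | A 25-26 | D 26-27 | B 27-29 |
Completion: A=26  B=29  C=23  D=27
Waiting = turnaround − burst: A=17, B=17, C=15, D=15
Total waiting = 17 + 17 + 15 + 15 = 64

64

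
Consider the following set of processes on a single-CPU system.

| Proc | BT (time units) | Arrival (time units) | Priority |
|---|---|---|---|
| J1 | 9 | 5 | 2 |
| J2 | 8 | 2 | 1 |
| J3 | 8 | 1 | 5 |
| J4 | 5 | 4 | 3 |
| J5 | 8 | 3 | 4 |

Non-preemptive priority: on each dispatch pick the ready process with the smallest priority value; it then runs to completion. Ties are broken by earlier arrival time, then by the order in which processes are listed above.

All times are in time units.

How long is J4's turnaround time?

Schedule: | idle 0-1 | J3 1-9 | J2 9-17 | J1 17-26 | J4 26-31 | J5 31-39 |
Completion: J1=26  J2=17  J3=9  J4=31  J5=39
Turnaround(J4) = completion − arrival = 31 − 4 = 27

27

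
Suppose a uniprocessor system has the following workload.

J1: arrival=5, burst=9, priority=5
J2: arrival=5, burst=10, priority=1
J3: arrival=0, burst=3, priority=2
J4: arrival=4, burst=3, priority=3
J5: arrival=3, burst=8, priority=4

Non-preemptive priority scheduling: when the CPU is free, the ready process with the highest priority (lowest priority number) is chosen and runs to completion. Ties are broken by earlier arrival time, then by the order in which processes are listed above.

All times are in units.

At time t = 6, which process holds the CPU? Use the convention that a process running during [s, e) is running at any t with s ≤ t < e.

J5

Timeline: | J3 0-3 | J5 3-11 | J2 11-21 | J4 21-24 | J1 24-33 |
Completion: J1=33  J2=21  J3=3  J4=24  J5=11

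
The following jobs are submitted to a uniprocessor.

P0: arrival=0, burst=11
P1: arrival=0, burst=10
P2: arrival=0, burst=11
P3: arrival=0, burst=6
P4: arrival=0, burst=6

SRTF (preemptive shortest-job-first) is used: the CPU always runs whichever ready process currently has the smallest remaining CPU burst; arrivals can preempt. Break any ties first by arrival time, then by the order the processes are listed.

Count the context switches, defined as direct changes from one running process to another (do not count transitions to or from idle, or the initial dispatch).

Timeline: | P3 0-6 | P4 6-12 | P1 12-22 | P0 22-33 | P2 33-44 |
Completion: P0=33  P1=22  P2=44  P3=6  P4=12
Turnaround (C−A): P0=33  P1=22  P2=44  P3=6  P4=12

4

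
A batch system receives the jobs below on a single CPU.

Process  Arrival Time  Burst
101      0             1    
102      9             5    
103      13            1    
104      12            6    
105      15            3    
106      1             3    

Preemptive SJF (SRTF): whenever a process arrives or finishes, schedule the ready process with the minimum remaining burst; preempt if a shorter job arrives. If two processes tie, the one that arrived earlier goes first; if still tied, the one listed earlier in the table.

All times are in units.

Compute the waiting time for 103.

Schedule: | 101 0-1 | 106 1-4 | idle 4-9 | 102 9-14 | 103 14-15 | 105 15-18 | 104 18-24 |
Completion: 101=1  102=14  103=15  104=24  105=18  106=4
Turnaround (C−A): 101=1  102=5  103=2  104=12  105=3  106=3
Waiting(103) = turnaround − burst = 2 − 1 = 1

1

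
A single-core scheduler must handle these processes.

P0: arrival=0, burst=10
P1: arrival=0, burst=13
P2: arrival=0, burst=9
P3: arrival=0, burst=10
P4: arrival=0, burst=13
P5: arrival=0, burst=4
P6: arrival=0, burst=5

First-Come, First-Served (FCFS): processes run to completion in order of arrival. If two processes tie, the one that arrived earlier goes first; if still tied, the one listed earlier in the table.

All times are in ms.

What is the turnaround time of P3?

42

Gantt: | P0 0-10 | P1 10-23 | P2 23-32 | P3 32-42 | P4 42-55 | P5 55-59 | P6 59-64 |
Completion: P0=10  P1=23  P2=32  P3=42  P4=55  P5=59  P6=64
Turnaround (C−A): P0=10  P1=23  P2=32  P3=42  P4=55  P5=59  P6=64
Turnaround(P3) = completion − arrival = 42 − 0 = 42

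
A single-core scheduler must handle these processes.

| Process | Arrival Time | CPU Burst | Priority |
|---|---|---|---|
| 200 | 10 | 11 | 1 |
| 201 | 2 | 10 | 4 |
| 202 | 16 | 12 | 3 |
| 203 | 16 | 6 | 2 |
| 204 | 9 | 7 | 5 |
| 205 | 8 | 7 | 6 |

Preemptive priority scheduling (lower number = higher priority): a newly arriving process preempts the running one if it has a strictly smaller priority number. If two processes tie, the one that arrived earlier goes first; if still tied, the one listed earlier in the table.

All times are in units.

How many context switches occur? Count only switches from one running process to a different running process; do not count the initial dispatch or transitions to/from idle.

6

Schedule: | idle 0-2 | 201 2-10 | 200 10-21 | 203 21-27 | 202 27-39 | 201 39-41 | 204 41-48 | 205 48-55 |
Completion: 200=21  201=41  202=39  203=27  204=48  205=55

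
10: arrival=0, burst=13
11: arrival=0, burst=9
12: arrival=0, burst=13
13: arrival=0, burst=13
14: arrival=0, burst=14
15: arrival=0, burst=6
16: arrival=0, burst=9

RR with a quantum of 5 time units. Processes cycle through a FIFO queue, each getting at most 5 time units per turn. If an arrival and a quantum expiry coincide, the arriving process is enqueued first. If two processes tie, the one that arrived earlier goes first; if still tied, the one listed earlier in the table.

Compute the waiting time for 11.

Schedule: | 10 0-5 | 11 5-10 | 12 10-15 | 13 15-20 | 14 20-25 | 15 25-30 | 16 30-35 | 10 35-40 | 11 40-44 | 12 44-49 | 13 49-54 | 14 54-59 | 15 59-60 | 16 60-64 | 10 64-67 | 12 67-70 | 13 70-73 | 14 73-77 |
Completion: 10=67  11=44  12=70  13=73  14=77  15=60  16=64
Turnaround (C−A): 10=67  11=44  12=70  13=73  14=77  15=60  16=64
Waiting(11) = turnaround − burst = 44 − 9 = 35

35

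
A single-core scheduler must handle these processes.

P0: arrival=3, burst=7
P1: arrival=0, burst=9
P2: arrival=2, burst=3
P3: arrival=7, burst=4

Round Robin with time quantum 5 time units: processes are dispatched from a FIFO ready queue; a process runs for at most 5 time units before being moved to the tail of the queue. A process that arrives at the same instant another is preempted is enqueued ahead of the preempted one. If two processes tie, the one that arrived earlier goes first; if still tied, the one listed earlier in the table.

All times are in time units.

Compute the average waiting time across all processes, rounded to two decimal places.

Gantt: | P1 0-5 | P2 5-8 | P0 8-13 | P1 13-17 | P3 17-21 | P0 21-23 |
Completion: P0=23  P1=17  P2=8  P3=21
Turnaround (C−A): P0=20  P1=17  P2=6  P3=14
Waiting times: P0=13, P1=8, P2=3, P3=10
Average waiting = (13+8+3+10) / 4 = 34/4 = 8.50

8.50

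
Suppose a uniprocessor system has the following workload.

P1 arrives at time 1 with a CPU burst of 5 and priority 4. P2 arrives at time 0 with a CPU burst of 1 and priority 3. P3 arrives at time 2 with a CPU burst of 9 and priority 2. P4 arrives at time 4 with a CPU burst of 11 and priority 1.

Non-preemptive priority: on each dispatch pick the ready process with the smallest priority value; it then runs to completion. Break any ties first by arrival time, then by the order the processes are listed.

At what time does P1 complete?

6

Schedule: | P2 0-1 | P1 1-6 | P4 6-17 | P3 17-26 |
Completion: P1=6  P2=1  P3=26  P4=17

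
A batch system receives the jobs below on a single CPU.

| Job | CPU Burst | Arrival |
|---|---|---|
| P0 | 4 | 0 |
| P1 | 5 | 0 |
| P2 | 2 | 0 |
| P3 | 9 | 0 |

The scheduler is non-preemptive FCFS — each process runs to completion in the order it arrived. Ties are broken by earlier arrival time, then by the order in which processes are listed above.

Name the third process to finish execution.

Schedule: | P0 0-4 | P1 4-9 | P2 9-11 | P3 11-20 |
Completion: P0=4  P1=9  P2=11  P3=20
Turnaround (C−A): P0=4  P1=9  P2=11  P3=20
Finish order: P0 → P1 → P2 → P3

P2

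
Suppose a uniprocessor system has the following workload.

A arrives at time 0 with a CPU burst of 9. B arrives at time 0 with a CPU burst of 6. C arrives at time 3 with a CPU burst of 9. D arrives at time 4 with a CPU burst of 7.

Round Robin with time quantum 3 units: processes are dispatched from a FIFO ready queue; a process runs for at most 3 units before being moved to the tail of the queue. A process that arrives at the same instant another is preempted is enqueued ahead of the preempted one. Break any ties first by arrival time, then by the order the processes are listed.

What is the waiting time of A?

15

Gantt: | A 0-3 | B 3-6 | C 6-9 | A 9-12 | D 12-15 | B 15-18 | C 18-21 | A 21-24 | D 24-27 | C 27-30 | D 30-31 |
Completion: A=24  B=18  C=30  D=31
Turnaround (C−A): A=24  B=18  C=27  D=27
Waiting(A) = turnaround − burst = 24 − 9 = 15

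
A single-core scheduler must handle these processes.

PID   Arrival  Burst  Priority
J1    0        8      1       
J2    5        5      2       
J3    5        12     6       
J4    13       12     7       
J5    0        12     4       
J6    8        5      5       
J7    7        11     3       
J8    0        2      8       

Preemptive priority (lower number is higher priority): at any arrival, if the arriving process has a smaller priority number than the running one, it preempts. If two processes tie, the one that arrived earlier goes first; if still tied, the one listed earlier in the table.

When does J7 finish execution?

24

Gantt: | J1 0-8 | J2 8-13 | J7 13-24 | J5 24-36 | J6 36-41 | J3 41-53 | J4 53-65 | J8 65-67 |
Completion: J1=8  J2=13  J3=53  J4=65  J5=36  J6=41  J7=24  J8=67
Turnaround (C−A): J1=8  J2=8  J3=48  J4=52  J5=36  J6=33  J7=17  J8=67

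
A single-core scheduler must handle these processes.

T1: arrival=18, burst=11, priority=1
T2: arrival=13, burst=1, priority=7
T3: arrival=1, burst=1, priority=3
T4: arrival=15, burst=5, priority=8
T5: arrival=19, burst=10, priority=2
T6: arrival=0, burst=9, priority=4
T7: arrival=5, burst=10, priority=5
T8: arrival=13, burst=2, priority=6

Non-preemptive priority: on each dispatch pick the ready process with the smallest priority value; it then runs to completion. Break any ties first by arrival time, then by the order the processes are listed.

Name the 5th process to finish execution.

T5

Gantt: | T6 0-9 | T3 9-10 | T7 10-20 | T1 20-31 | T5 31-41 | T8 41-43 | T2 43-44 | T4 44-49 |
Completion: T1=31  T2=44  T3=10  T4=49  T5=41  T6=9  T7=20  T8=43
Turnaround (C−A): T1=13  T2=31  T3=9  T4=34  T5=22  T6=9  T7=15  T8=30
Finish order: T6 → T3 → T7 → T1 → T5 → T8 → T2 → T4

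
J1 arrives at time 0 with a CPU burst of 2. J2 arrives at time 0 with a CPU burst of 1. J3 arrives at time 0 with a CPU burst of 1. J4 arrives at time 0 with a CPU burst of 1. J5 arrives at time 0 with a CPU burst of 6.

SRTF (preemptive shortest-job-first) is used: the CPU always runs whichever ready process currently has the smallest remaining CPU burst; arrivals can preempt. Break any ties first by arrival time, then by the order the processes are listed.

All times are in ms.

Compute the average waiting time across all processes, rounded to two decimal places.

Timeline: | J2 0-1 | J3 1-2 | J4 2-3 | J1 3-5 | J5 5-11 |
Completion: J1=5  J2=1  J3=2  J4=3  J5=11
Waiting times: J1=3, J2=0, J3=1, J4=2, J5=5
Average waiting = (3+0+1+2+5) / 5 = 11/5 = 2.20

2.20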